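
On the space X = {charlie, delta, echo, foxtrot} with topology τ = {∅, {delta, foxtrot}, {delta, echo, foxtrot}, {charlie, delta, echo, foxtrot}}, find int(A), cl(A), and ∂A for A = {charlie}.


int(A) = ∅, cl(A) = {charlie}, ∂A = {charlie}.

Closed sets in (X, τ) are complements of opens:
  closed(X, τ) = {∅, {charlie}, {charlie, echo}, {charlie, delta, echo, foxtrot}}.
int(A) = ⋃ {U ∈ τ : U ⊆ A}. Opens contained in A: ∅.
Taking the union of these: int(A) = ∅.
cl(A) = ⋂ {C closed : A ⊆ C}. Closed sets containing A: {charlie}, {charlie, echo}, {charlie, delta, echo, foxtrot}.
Intersecting these: cl(A) = {charlie}.
∂A = cl(A) ∖ int(A) = {charlie} ∖ ∅ = {charlie}.


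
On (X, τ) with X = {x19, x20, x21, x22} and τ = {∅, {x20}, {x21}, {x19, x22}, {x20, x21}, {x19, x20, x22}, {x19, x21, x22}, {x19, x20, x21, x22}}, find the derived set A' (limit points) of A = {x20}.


A' = ∅

For each x ∈ X, list the open sets U ∈ τ with x ∈ U, then check whether U ∩ (A ∖ {x}) ≠ ∅ for every such U.
  x = x19: open {x19, x22} ∋ x has {x19, x22} ∩ (A ∖ {x19}) = ∅, so x is NOT a limit point.
  x = x20: open {x20} ∋ x has {x20} ∩ (A ∖ {x20}) = ∅, so x is NOT a limit point.
  x = x21: open {x21} ∋ x has {x21} ∩ (A ∖ {x21}) = ∅, so x is NOT a limit point.
  x = x22: open {x19, x22} ∋ x has {x19, x22} ∩ (A ∖ {x22}) = ∅, so x is NOT a limit point.
Collecting: A' = ∅.


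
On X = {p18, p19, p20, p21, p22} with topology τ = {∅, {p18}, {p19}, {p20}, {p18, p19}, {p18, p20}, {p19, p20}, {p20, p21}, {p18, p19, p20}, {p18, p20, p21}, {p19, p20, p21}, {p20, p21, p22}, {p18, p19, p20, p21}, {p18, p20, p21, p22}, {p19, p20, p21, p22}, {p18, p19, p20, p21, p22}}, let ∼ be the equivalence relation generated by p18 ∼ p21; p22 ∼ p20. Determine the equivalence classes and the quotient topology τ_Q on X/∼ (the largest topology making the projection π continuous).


X/∼ = {[p18=p21], [p19], [p20=p22]}; |τ_Q| = 4.

Equivalence classes: [p18=p21], [p19], [p20=p22].
Quotient map π: X → X/∼ sends p18 ↦ [p18=p21], p19 ↦ [p19], p20 ↦ [p20=p22], p21 ↦ [p18=p21], p22 ↦ [p20=p22].
For each subset V ⊆ X/∼, compute π^{-1}(V) ⊆ X and check whether π^{-1}(V) ∈ τ. V is open in τ_Q iff π^{-1}(V) ∈ τ.
  V = {}: π^{-1}(V) = ∅ ∈ τ ✓.
  V = {[p18=p21]}: π^{-1}(V) = {p18, p21} ∉ τ ✗.
  V = {[p19]}: π^{-1}(V) = {p19} ∈ τ ✓.
  V = {[p18=p21], [p19]}: π^{-1}(V) = {p18, p19, p21} ∉ τ ✗.
  V = {[p20=p22]}: π^{-1}(V) = {p20, p22} ∉ τ ✗.
  V = {[p18=p21], [p20=p22]}: π^{-1}(V) = {p18, p20, p21, p22} ∈ τ ✓.
  V = {[p19], [p20=p22]}: π^{-1}(V) = {p19, p20, p22} ∉ τ ✗.
  V = {[p18=p21], [p19], [p20=p22]}: π^{-1}(V) = {p18, p19, p20, p21, p22} ∈ τ ✓.
Open sets in the quotient: τ_Q = {{}, {[p19]}, {[p18=p21], [p20=p22]}, {[p18=p21], [p19], [p20=p22]}} (4 elements).


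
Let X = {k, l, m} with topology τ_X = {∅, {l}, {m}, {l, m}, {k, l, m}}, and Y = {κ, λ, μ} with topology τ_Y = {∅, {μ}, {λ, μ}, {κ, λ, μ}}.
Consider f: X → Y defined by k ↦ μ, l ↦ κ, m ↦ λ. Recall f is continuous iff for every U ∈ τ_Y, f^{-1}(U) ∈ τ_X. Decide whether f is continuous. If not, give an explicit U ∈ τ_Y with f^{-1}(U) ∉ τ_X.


f is NOT continuous.

Compute f^{-1}(U) for each U ∈ τ_Y:
  U = ∅: f^{-1}(U) = ∅ ∈ τ_X ✓.
  U = {μ}: f^{-1}(U) = {k} ∉ τ_X ✗.
  U = {λ, μ}: f^{-1}(U) = {k, m} ∉ τ_X ✗.
  U = {κ, λ, μ}: f^{-1}(U) = {k, l, m} ∈ τ_X ✓.
Found U = {μ} with f^{-1}(U) = {k} not in τ_X. Therefore f is NOT continuous.


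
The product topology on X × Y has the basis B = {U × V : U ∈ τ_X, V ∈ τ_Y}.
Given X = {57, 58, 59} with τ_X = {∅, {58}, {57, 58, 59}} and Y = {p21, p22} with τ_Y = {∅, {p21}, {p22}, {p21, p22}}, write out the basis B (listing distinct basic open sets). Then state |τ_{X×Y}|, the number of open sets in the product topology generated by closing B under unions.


Basis B = {∅ × ∅, {58} × {p21}, {58} × {p22}, {58} × {p21, p22}, {57, 58, 59} × {p21}, {57, 58, 59} × {p22}, {57, 58, 59} × {p21, p22}}; |τ_{X×Y}| = 9.

Enumerate products U × V with U ∈ τ_X, V ∈ τ_Y (deduplicated):
  ∅ × ∅ = {} (∅)
  {58} × {p21} = {(58,p21)}
  {58} × {p22} = {(58,p22)}
  {58} × {p21, p22} = {(58,p21), (58,p22)}
  {57, 58, 59} × {p21} = {(57,p21), (58,p21), (59,p21)}
  {57, 58, 59} × {p22} = {(57,p22), (58,p22), (59,p22)}
  {57, 58, 59} × {p21, p22} = {(57,p21), (57,p22), (58,p21), (58,p22), (59,p21), (59,p22)}
These 7 distinct sets form the basis B.
Close under arbitrary unions to get τ_{X×Y}; counting gives |τ_{X×Y}| = 9.


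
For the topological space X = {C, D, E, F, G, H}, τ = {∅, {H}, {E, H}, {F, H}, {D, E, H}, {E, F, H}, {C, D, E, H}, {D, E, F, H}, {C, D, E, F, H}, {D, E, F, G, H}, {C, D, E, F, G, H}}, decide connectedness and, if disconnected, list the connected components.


(X, τ) is connected.

Find clopen sets (U ∈ τ with X ∖ U ∈ τ):
  U = ∅, X ∖ U = {C, D, E, F, G, H} — both open, so U is clopen.
  U = {C, D, E, F, G, H}, X ∖ U = ∅ — both open, so U is clopen.
Only trivial clopens (∅ and X) exist, so (X, τ) is connected.
Compute connected components by grouping points that agree on all clopens:
  component: {C, D, E, F, G, H}


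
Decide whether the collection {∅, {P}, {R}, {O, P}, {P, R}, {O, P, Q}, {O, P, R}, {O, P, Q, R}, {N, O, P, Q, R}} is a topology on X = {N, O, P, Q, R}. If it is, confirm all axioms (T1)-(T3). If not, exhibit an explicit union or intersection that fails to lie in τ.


τ IS a topology on X.

Axiom (T1): ∅ ∈ τ? Yes; X ∈ τ? Yes.
Axiom (T2/T3): check pairwise unions and intersections of members of τ.
All pairwise intersections and unions checked — each lies in τ. Therefore τ satisfies (T1), (T2), (T3): it IS a topology on X.


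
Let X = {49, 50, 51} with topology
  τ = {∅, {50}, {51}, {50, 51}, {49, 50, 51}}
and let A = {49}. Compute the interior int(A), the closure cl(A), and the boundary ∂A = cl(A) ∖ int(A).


int(A) = ∅, cl(A) = {49}, ∂A = {49}.

Closed sets in (X, τ) are complements of opens:
  closed(X, τ) = {∅, {49}, {49, 50}, {49, 51}, {49, 50, 51}}.
int(A) = ⋃ {U ∈ τ : U ⊆ A}. Opens contained in A: ∅.
Taking the union of these: int(A) = ∅.
cl(A) = ⋂ {C closed : A ⊆ C}. Closed sets containing A: {49}, {49, 50}, {49, 51}, {49, 50, 51}.
Intersecting these: cl(A) = {49}.
∂A = cl(A) ∖ int(A) = {49} ∖ ∅ = {49}.


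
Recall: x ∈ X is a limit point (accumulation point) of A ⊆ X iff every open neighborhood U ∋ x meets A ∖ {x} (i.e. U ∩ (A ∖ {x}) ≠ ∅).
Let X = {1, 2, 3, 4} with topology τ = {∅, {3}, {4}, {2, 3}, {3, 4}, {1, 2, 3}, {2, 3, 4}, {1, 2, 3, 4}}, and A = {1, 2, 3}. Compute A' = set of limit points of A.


A' = {1, 2}

For each x ∈ X, list the open sets U ∈ τ with x ∈ U, then check whether U ∩ (A ∖ {x}) ≠ ∅ for every such U.
  x = 1: opens ∋ x are {1, 2, 3}, {1, 2, 3, 4}; each meets A ∖ {1}, so x IS a limit point.
  x = 2: opens ∋ x are {2, 3}, {1, 2, 3}, {2, 3, 4}, {1, 2, 3, 4}; each meets A ∖ {2}, so x IS a limit point.
  x = 3: open {3} ∋ x has {3} ∩ (A ∖ {3}) = ∅, so x is NOT a limit point.
  x = 4: open {4} ∋ x has {4} ∩ (A ∖ {4}) = ∅, so x is NOT a limit point.
Collecting: A' = {1, 2}.


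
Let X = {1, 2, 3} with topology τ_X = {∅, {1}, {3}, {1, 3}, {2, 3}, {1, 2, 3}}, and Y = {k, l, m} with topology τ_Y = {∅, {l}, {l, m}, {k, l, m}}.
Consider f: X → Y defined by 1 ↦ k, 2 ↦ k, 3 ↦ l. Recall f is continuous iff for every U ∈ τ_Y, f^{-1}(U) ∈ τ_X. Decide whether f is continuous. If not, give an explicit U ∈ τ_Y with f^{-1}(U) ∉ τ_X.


f IS continuous.

Compute f^{-1}(U) for each U ∈ τ_Y:
  U = ∅: f^{-1}(U) = ∅ ∈ τ_X ✓.
  U = {l}: f^{-1}(U) = {3} ∈ τ_X ✓.
  U = {l, m}: f^{-1}(U) = {3} ∈ τ_X ✓.
  U = {k, l, m}: f^{-1}(U) = {1, 2, 3} ∈ τ_X ✓.
Every preimage lies in τ_X, so f IS continuous.


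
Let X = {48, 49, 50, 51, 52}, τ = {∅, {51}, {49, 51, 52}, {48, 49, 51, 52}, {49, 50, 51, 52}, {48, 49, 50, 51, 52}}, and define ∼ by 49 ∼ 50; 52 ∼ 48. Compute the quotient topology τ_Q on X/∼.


X/∼ = {[48=52], [49=50], [51]}; |τ_Q| = 3.

Equivalence classes: [48=52], [49=50], [51].
Quotient map π: X → X/∼ sends 48 ↦ [48=52], 49 ↦ [49=50], 50 ↦ [49=50], 51 ↦ [51], 52 ↦ [48=52].
For each subset V ⊆ X/∼, compute π^{-1}(V) ⊆ X and check whether π^{-1}(V) ∈ τ. V is open in τ_Q iff π^{-1}(V) ∈ τ.
  V = {}: π^{-1}(V) = ∅ ∈ τ ✓.
  V = {[48=52]}: π^{-1}(V) = {48, 52} ∉ τ ✗.
  V = {[49=50]}: π^{-1}(V) = {49, 50} ∉ τ ✗.
  V = {[48=52], [49=50]}: π^{-1}(V) = {48, 49, 50, 52} ∉ τ ✗.
  V = {[51]}: π^{-1}(V) = {51} ∈ τ ✓.
  V = {[48=52], [51]}: π^{-1}(V) = {48, 51, 52} ∉ τ ✗.
  V = {[49=50], [51]}: π^{-1}(V) = {49, 50, 51} ∉ τ ✗.
  V = {[48=52], [49=50], [51]}: π^{-1}(V) = {48, 49, 50, 51, 52} ∈ τ ✓.
Open sets in the quotient: τ_Q = {{}, {[51]}, {[48=52], [49=50], [51]}} (3 elements).


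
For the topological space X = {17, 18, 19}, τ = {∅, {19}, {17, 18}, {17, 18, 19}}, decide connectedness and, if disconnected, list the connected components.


(X, τ) is disconnected; components = [{19}, {17, 18}].

Find clopen sets (U ∈ τ with X ∖ U ∈ τ):
  U = ∅, X ∖ U = {17, 18, 19} — both open, so U is clopen.
  U = {19}, X ∖ U = {17, 18} — both open, so U is clopen.
  U = {17, 18}, X ∖ U = {19} — both open, so U is clopen.
  U = {17, 18, 19}, X ∖ U = ∅ — both open, so U is clopen.
Nontrivial clopen(s) exist: e.g. {19}. So (X, τ) is disconnected.
Compute connected components by grouping points that agree on all clopens:
  component: {19}
  component: {17, 18}


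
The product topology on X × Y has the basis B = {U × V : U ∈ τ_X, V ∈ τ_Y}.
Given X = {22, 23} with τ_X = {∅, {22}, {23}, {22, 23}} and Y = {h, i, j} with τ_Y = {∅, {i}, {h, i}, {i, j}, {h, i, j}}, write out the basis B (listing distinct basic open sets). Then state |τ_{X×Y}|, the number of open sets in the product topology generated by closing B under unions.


Basis B = {∅ × ∅, {22} × {i}, {23} × {i}, {22} × {h, i}, {22} × {i, j}, {22, 23} × {i}, {23} × {h, i}, {23} × {i, j}, {22} × {h, i, j}, {23} × {h, i, j}, {22, 23} × {h, i}, {22, 23} × {i, j}, {22, 23} × {h, i, j}}; |τ_{X×Y}| = 25.

Enumerate products U × V with U ∈ τ_X, V ∈ τ_Y (deduplicated):
  ∅ × ∅ = {} (∅)
  {22} × {i} = {(22,i)}
  {23} × {i} = {(23,i)}
  {22} × {h, i} = {(22,h), (22,i)}
  {22} × {i, j} = {(22,i), (22,j)}
  {22, 23} × {i} = {(22,i), (23,i)}
  {23} × {h, i} = {(23,h), (23,i)}
  {23} × {i, j} = {(23,i), (23,j)}
  {22} × {h, i, j} = {(22,h), (22,i), (22,j)}
  {23} × {h, i, j} = {(23,h), (23,i), (23,j)}
  {22, 23} × {h, i} = {(22,h), (22,i), (23,h), (23,i)}
  {22, 23} × {i, j} = {(22,i), (22,j), (23,i), (23,j)}
  {22, 23} × {h, i, j} = {(22,h), (22,i), (22,j), (23,h), (23,i), (23,j)}
These 13 distinct sets form the basis B.
Close under arbitrary unions to get τ_{X×Y}; counting gives |τ_{X×Y}| = 25.


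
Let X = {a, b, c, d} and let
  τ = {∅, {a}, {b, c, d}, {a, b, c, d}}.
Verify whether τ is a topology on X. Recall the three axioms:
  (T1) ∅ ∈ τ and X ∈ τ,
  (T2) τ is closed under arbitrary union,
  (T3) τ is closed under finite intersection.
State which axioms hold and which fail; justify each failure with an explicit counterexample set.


τ IS a topology on X.

Axiom (T1): ∅ ∈ τ? Yes; X ∈ τ? Yes.
Axiom (T2/T3): check pairwise unions and intersections of members of τ.
All pairwise intersections and unions checked — each lies in τ. Therefore τ satisfies (T1), (T2), (T3): it IS a topology on X.


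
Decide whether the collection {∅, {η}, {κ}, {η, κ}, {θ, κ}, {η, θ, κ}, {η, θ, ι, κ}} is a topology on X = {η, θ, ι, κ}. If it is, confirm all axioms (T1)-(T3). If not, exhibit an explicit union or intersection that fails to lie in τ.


τ IS a topology on X.

Axiom (T1): ∅ ∈ τ? Yes; X ∈ τ? Yes.
Axiom (T2/T3): check pairwise unions and intersections of members of τ.
All pairwise intersections and unions checked — each lies in τ. Therefore τ satisfies (T1), (T2), (T3): it IS a topology on X.


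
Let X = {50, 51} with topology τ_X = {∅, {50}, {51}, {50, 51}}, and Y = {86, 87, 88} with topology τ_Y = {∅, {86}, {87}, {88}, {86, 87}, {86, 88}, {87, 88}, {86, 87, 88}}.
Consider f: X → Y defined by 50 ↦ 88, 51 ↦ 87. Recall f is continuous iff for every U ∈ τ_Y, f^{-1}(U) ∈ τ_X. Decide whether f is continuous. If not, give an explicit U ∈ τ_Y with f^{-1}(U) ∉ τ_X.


f IS continuous.

Compute f^{-1}(U) for each U ∈ τ_Y:
  U = ∅: f^{-1}(U) = ∅ ∈ τ_X ✓.
  U = {86}: f^{-1}(U) = ∅ ∈ τ_X ✓.
  U = {87}: f^{-1}(U) = {51} ∈ τ_X ✓.
  U = {88}: f^{-1}(U) = {50} ∈ τ_X ✓.
  U = {86, 87}: f^{-1}(U) = {51} ∈ τ_X ✓.
  U = {86, 88}: f^{-1}(U) = {50} ∈ τ_X ✓.
  U = {87, 88}: f^{-1}(U) = {50, 51} ∈ τ_X ✓.
  U = {86, 87, 88}: f^{-1}(U) = {50, 51} ∈ τ_X ✓.
Every preimage lies in τ_X, so f IS continuous.


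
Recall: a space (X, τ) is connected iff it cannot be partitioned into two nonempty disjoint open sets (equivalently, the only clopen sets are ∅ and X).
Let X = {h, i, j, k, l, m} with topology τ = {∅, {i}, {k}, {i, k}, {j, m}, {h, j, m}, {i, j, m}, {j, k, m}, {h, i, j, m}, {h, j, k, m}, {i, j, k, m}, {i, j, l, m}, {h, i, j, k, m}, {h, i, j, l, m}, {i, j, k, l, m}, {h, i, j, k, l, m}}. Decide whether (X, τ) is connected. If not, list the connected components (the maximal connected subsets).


(X, τ) is disconnected; components = [{k}, {h, i, j, l, m}].

Find clopen sets (U ∈ τ with X ∖ U ∈ τ):
  U = ∅, X ∖ U = {h, i, j, k, l, m} — both open, so U is clopen.
  U = {k}, X ∖ U = {h, i, j, l, m} — both open, so U is clopen.
  U = {h, i, j, l, m}, X ∖ U = {k} — both open, so U is clopen.
  U = {h, i, j, k, l, m}, X ∖ U = ∅ — both open, so U is clopen.
Nontrivial clopen(s) exist: e.g. {k}. So (X, τ) is disconnected.
Compute connected components by grouping points that agree on all clopens:
  component: {k}
  component: {h, i, j, l, m}


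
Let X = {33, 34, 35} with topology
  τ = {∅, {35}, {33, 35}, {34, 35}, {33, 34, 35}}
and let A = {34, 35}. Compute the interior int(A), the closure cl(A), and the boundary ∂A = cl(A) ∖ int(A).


int(A) = {34, 35}, cl(A) = {33, 34, 35}, ∂A = {33}.

Closed sets in (X, τ) are complements of opens:
  closed(X, τ) = {∅, {33}, {34}, {33, 34}, {33, 34, 35}}.
int(A) = ⋃ {U ∈ τ : U ⊆ A}. Opens contained in A: ∅, {35}, {34, 35}.
Taking the union of these: int(A) = {34, 35}.
cl(A) = ⋂ {C closed : A ⊆ C}. Closed sets containing A: {33, 34, 35}.
Intersecting these: cl(A) = {33, 34, 35}.
∂A = cl(A) ∖ int(A) = {33, 34, 35} ∖ {34, 35} = {33}.


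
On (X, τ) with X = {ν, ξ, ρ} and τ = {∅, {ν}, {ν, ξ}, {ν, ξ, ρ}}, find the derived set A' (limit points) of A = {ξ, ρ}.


A' = {ρ}

For each x ∈ X, list the open sets U ∈ τ with x ∈ U, then check whether U ∩ (A ∖ {x}) ≠ ∅ for every such U.
  x = ν: open {ν} ∋ x has {ν} ∩ (A ∖ {ν}) = ∅, so x is NOT a limit point.
  x = ξ: open {ν, ξ} ∋ x has {ν, ξ} ∩ (A ∖ {ξ}) = ∅, so x is NOT a limit point.
  x = ρ: opens ∋ x are {ν, ξ, ρ}; each meets A ∖ {ρ}, so x IS a limit point.
Collecting: A' = {ρ}.


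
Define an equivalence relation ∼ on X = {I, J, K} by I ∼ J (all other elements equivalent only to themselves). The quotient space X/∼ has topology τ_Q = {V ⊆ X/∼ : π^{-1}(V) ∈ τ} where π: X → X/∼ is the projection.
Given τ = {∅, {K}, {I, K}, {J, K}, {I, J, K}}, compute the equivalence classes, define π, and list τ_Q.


X/∼ = {[I=J], [K]}; |τ_Q| = 3.

Equivalence classes: [I=J], [K].
Quotient map π: X → X/∼ sends I ↦ [I=J], J ↦ [I=J], K ↦ [K].
For each subset V ⊆ X/∼, compute π^{-1}(V) ⊆ X and check whether π^{-1}(V) ∈ τ. V is open in τ_Q iff π^{-1}(V) ∈ τ.
  V = {}: π^{-1}(V) = ∅ ∈ τ ✓.
  V = {[I=J]}: π^{-1}(V) = {I, J} ∉ τ ✗.
  V = {[K]}: π^{-1}(V) = {K} ∈ τ ✓.
  V = {[I=J], [K]}: π^{-1}(V) = {I, J, K} ∈ τ ✓.
Open sets in the quotient: τ_Q = {{}, {[K]}, {[I=J], [K]}} (3 elements).


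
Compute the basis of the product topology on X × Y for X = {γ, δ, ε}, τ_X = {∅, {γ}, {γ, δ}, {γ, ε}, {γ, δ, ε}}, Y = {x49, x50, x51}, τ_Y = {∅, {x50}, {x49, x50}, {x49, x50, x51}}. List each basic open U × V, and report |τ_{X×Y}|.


Basis B = {∅ × ∅, {γ} × {x50}, {γ} × {x49, x50}, {γ, δ} × {x50}, {γ, ε} × {x50}, {γ} × {x49, x50, x51}, {γ, δ, ε} × {x50}, {γ, δ} × {x49, x50}, {γ, ε} × {x49, x50}, {γ, δ} × {x49, x50, x51}, {γ, ε} × {x49, x50, x51}, {γ, δ, ε} × {x49, x50}, {γ, δ, ε} × {x49, x50, x51}}; |τ_{X×Y}| = 30.

Enumerate products U × V with U ∈ τ_X, V ∈ τ_Y (deduplicated):
  ∅ × ∅ = {} (∅)
  {γ} × {x50} = {(γ,x50)}
  {γ} × {x49, x50} = {(γ,x49), (γ,x50)}
  {γ, δ} × {x50} = {(γ,x50), (δ,x50)}
  {γ, ε} × {x50} = {(γ,x50), (ε,x50)}
  {γ} × {x49, x50, x51} = {(γ,x49), (γ,x50), (γ,x51)}
  {γ, δ, ε} × {x50} = {(γ,x50), (δ,x50), (ε,x50)}
  {γ, δ} × {x49, x50} = {(γ,x49), (γ,x50), (δ,x49), (δ,x50)}
  {γ, ε} × {x49, x50} = {(γ,x49), (γ,x50), (ε,x49), (ε,x50)}
  {γ, δ} × {x49, x50, x51} = {(γ,x49), (γ,x50), (γ,x51), (δ,x49), (δ,x50), (δ,x51)}
  {γ, ε} × {x49, x50, x51} = {(γ,x49), (γ,x50), (γ,x51), (ε,x49), (ε,x50), (ε,x51)}
  {γ, δ, ε} × {x49, x50} = {(γ,x49), (γ,x50), (δ,x49), (δ,x50), (ε,x49), (ε,x50)}
  {γ, δ, ε} × {x49, x50, x51} = {(γ,x49), (γ,x50), (γ,x51), (δ,x49), (δ,x50), (δ,x51), (ε,x49), (ε,x50), (ε,x51)}
These 13 distinct sets form the basis B.
Close under arbitrary unions to get τ_{X×Y}; counting gives |τ_{X×Y}| = 30.


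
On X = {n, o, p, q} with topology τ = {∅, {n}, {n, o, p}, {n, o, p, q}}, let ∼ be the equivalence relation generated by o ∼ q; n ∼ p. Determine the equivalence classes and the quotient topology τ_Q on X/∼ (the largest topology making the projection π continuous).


X/∼ = {[n=p], [o=q]}; |τ_Q| = 2.

Equivalence classes: [n=p], [o=q].
Quotient map π: X → X/∼ sends n ↦ [n=p], o ↦ [o=q], p ↦ [n=p], q ↦ [o=q].
For each subset V ⊆ X/∼, compute π^{-1}(V) ⊆ X and check whether π^{-1}(V) ∈ τ. V is open in τ_Q iff π^{-1}(V) ∈ τ.
  V = {}: π^{-1}(V) = ∅ ∈ τ ✓.
  V = {[n=p]}: π^{-1}(V) = {n, p} ∉ τ ✗.
  V = {[o=q]}: π^{-1}(V) = {o, q} ∉ τ ✗.
  V = {[n=p], [o=q]}: π^{-1}(V) = {n, o, p, q} ∈ τ ✓.
Open sets in the quotient: τ_Q = {{}, {[n=p], [o=q]}} (2 elements).


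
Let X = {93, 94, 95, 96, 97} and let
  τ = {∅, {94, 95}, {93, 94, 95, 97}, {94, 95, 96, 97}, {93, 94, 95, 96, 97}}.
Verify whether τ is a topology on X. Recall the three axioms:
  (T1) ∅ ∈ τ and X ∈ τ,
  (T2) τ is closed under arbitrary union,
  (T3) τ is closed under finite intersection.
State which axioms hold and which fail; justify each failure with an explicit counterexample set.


τ is NOT a topology on X.

Axiom (T1): ∅ ∈ τ? Yes; X ∈ τ? Yes.
Axiom (T2/T3): check pairwise unions and intersections of members of τ.
Counterexample for (T3): {93, 94, 95, 97} ∩ {94, 95, 96, 97} = {94, 95, 97} ∉ τ. Therefore τ is NOT a topology.


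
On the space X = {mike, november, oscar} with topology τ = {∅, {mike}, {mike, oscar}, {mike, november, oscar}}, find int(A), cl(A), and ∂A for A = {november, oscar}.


int(A) = ∅, cl(A) = {november, oscar}, ∂A = {november, oscar}.

Closed sets in (X, τ) are complements of opens:
  closed(X, τ) = {∅, {november}, {november, oscar}, {mike, november, oscar}}.
int(A) = ⋃ {U ∈ τ : U ⊆ A}. Opens contained in A: ∅.
Taking the union of these: int(A) = ∅.
cl(A) = ⋂ {C closed : A ⊆ C}. Closed sets containing A: {november, oscar}, {mike, november, oscar}.
Intersecting these: cl(A) = {november, oscar}.
∂A = cl(A) ∖ int(A) = {november, oscar} ∖ ∅ = {november, oscar}.


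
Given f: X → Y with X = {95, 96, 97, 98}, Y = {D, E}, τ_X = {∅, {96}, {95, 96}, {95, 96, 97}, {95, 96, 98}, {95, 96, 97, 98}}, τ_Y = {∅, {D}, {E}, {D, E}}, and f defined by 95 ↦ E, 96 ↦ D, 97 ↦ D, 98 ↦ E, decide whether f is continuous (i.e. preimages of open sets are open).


f is NOT continuous.

Compute f^{-1}(U) for each U ∈ τ_Y:
  U = ∅: f^{-1}(U) = ∅ ∈ τ_X ✓.
  U = {D}: f^{-1}(U) = {96, 97} ∉ τ_X ✗.
  U = {E}: f^{-1}(U) = {95, 98} ∉ τ_X ✗.
  U = {D, E}: f^{-1}(U) = {95, 96, 97, 98} ∈ τ_X ✓.
Found U = {D} with f^{-1}(U) = {96, 97} not in τ_X. Therefore f is NOT continuous.


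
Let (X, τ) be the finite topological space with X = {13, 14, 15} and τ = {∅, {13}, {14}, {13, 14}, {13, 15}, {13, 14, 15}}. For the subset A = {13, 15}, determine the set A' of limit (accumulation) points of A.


A' = {15}

For each x ∈ X, list the open sets U ∈ τ with x ∈ U, then check whether U ∩ (A ∖ {x}) ≠ ∅ for every such U.
  x = 13: open {13} ∋ x has {13} ∩ (A ∖ {13}) = ∅, so x is NOT a limit point.
  x = 14: open {14} ∋ x has {14} ∩ (A ∖ {14}) = ∅, so x is NOT a limit point.
  x = 15: opens ∋ x are {13, 15}, {13, 14, 15}; each meets A ∖ {15}, so x IS a limit point.
Collecting: A' = {15}.


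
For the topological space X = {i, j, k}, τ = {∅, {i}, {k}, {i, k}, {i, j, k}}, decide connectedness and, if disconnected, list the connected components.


(X, τ) is connected.

Find clopen sets (U ∈ τ with X ∖ U ∈ τ):
  U = ∅, X ∖ U = {i, j, k} — both open, so U is clopen.
  U = {i, j, k}, X ∖ U = ∅ — both open, so U is clopen.
Only trivial clopens (∅ and X) exist, so (X, τ) is connected.
Compute connected components by grouping points that agree on all clopens:
  component: {i, j, k}


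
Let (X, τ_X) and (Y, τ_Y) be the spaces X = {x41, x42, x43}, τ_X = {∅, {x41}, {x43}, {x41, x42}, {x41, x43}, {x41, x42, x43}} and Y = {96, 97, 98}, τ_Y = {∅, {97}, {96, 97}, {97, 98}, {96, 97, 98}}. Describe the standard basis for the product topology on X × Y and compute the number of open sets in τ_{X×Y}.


Basis B = {∅ × ∅, {x41} × {97}, {x43} × {97}, {x41} × {96, 97}, {x41} × {97, 98}, {x41, x42} × {97}, {x41, x43} × {97}, {x43} × {96, 97}, {x43} × {97, 98}, {x41} × {96, 97, 98}, {x41, x42, x43} × {97}, {x43} × {96, 97, 98}, {x41, x42} × {96, 97}, {x41, x43} × {96, 97}, {x41, x42} × {97, 98}, {x41, x43} × {97, 98}, {x41, x42} × {96, 97, 98}, {x41, x43} × {96, 97, 98}, {x41, x42, x43} × {96, 97}, {x41, x42, x43} × {97, 98}, {x41, x42, x43} × {96, 97, 98}}; |τ_{X×Y}| = 70.

Enumerate products U × V with U ∈ τ_X, V ∈ τ_Y (deduplicated):
  ∅ × ∅ = {} (∅)
  {x41} × {97} = {(x41,97)}
  {x43} × {97} = {(x43,97)}
  {x41} × {96, 97} = {(x41,96), (x41,97)}
  {x41} × {97, 98} = {(x41,97), (x41,98)}
  {x41, x42} × {97} = {(x41,97), (x42,97)}
  {x41, x43} × {97} = {(x41,97), (x43,97)}
  {x43} × {96, 97} = {(x43,96), (x43,97)}
  {x43} × {97, 98} = {(x43,97), (x43,98)}
  {x41} × {96, 97, 98} = {(x41,96), (x41,97), (x41,98)}
  {x41, x42, x43} × {97} = {(x41,97), (x42,97), (x43,97)}
  {x43} × {96, 97, 98} = {(x43,96), (x43,97), (x43,98)}
  {x41, x42} × {96, 97} = {(x41,96), (x41,97), (x42,96), (x42,97)}
  {x41, x43} × {96, 97} = {(x41,96), (x41,97), (x43,96), (x43,97)}
  {x41, x42} × {97, 98} = {(x41,97), (x41,98), (x42,97), (x42,98)}
  {x41, x43} × {97, 98} = {(x41,97), (x41,98), (x43,97), (x43,98)}
  {x41, x42} × {96, 97, 98} = {(x41,96), (x41,97), (x41,98), (x42,96), (x42,97), (x42,98)}
  {x41, x43} × {96, 97, 98} = {(x41,96), (x41,97), (x41,98), (x43,96), (x43,97), (x43,98)}
  {x41, x42, x43} × {96, 97} = {(x41,96), (x41,97), (x42,96), (x42,97), (x43,96), (x43,97)}
  {x41, x42, x43} × {97, 98} = {(x41,97), (x41,98), (x42,97), (x42,98), (x43,97), (x43,98)}
  {x41, x42, x43} × {96, 97, 98} = {(x41,96), (x41,97), (x41,98), (x42,96), (x42,97), (x42,98), (x43,96), (x43,97), (x43,98)}
These 21 distinct sets form the basis B.
Close under arbitrary unions to get τ_{X×Y}; counting gives |τ_{X×Y}| = 70.


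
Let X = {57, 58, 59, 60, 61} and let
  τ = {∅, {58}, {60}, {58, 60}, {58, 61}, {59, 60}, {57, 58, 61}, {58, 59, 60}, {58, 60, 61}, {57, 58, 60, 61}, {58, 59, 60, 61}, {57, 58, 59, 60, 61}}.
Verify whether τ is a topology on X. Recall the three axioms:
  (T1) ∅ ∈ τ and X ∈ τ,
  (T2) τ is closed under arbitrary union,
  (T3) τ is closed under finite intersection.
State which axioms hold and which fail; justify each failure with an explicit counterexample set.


τ IS a topology on X.

Axiom (T1): ∅ ∈ τ? Yes; X ∈ τ? Yes.
Axiom (T2/T3): check pairwise unions and intersections of members of τ.
All pairwise intersections and unions checked — each lies in τ. Therefore τ satisfies (T1), (T2), (T3): it IS a topology on X.


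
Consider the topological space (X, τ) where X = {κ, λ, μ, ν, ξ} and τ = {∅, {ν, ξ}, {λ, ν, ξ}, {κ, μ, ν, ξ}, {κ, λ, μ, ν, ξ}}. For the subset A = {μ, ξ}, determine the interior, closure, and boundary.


int(A) = ∅, cl(A) = {κ, λ, μ, ν, ξ}, ∂A = {κ, λ, μ, ν, ξ}.

Closed sets in (X, τ) are complements of opens:
  closed(X, τ) = {∅, {λ}, {κ, μ}, {κ, λ, μ}, {κ, λ, μ, ν, ξ}}.
int(A) = ⋃ {U ∈ τ : U ⊆ A}. Opens contained in A: ∅.
Taking the union of these: int(A) = ∅.
cl(A) = ⋂ {C closed : A ⊆ C}. Closed sets containing A: {κ, λ, μ, ν, ξ}.
Intersecting these: cl(A) = {κ, λ, μ, ν, ξ}.
∂A = cl(A) ∖ int(A) = {κ, λ, μ, ν, ξ} ∖ ∅ = {κ, λ, μ, ν, ξ}.


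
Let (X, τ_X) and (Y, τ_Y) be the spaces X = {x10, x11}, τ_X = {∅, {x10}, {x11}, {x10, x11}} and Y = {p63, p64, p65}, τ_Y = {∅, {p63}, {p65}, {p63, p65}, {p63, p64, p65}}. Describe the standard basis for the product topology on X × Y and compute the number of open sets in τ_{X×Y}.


Basis B = {∅ × ∅, {x10} × {p63}, {x10} × {p65}, {x11} × {p63}, {x11} × {p65}, {x10} × {p63, p65}, {x10, x11} × {p63}, {x10, x11} × {p65}, {x11} × {p63, p65}, {x10} × {p63, p64, p65}, {x11} × {p63, p64, p65}, {x10, x11} × {p63, p65}, {x10, x11} × {p63, p64, p65}}; |τ_{X×Y}| = 25.

Enumerate products U × V with U ∈ τ_X, V ∈ τ_Y (deduplicated):
  ∅ × ∅ = {} (∅)
  {x10} × {p63} = {(x10,p63)}
  {x10} × {p65} = {(x10,p65)}
  {x11} × {p63} = {(x11,p63)}
  {x11} × {p65} = {(x11,p65)}
  {x10} × {p63, p65} = {(x10,p63), (x10,p65)}
  {x10, x11} × {p63} = {(x10,p63), (x11,p63)}
  {x10, x11} × {p65} = {(x10,p65), (x11,p65)}
  {x11} × {p63, p65} = {(x11,p63), (x11,p65)}
  {x10} × {p63, p64, p65} = {(x10,p63), (x10,p64), (x10,p65)}
  {x11} × {p63, p64, p65} = {(x11,p63), (x11,p64), (x11,p65)}
  {x10, x11} × {p63, p65} = {(x10,p63), (x10,p65), (x11,p63), (x11,p65)}
  {x10, x11} × {p63, p64, p65} = {(x10,p63), (x10,p64), (x10,p65), (x11,p63), (x11,p64), (x11,p65)}
These 13 distinct sets form the basis B.
Close under arbitrary unions to get τ_{X×Y}; counting gives |τ_{X×Y}| = 25.


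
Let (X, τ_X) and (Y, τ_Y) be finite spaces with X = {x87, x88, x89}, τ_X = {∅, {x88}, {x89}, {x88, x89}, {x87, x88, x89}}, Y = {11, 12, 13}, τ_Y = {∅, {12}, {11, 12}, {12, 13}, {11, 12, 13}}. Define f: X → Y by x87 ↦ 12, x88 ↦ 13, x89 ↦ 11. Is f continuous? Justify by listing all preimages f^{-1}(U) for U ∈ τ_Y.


f is NOT continuous.

Compute f^{-1}(U) for each U ∈ τ_Y:
  U = ∅: f^{-1}(U) = ∅ ∈ τ_X ✓.
  U = {12}: f^{-1}(U) = {x87} ∉ τ_X ✗.
  U = {11, 12}: f^{-1}(U) = {x87, x89} ∉ τ_X ✗.
  U = {12, 13}: f^{-1}(U) = {x87, x88} ∉ τ_X ✗.
  U = {11, 12, 13}: f^{-1}(U) = {x87, x88, x89} ∈ τ_X ✓.
Found U = {12} with f^{-1}(U) = {x87} not in τ_X. Therefore f is NOT continuous.


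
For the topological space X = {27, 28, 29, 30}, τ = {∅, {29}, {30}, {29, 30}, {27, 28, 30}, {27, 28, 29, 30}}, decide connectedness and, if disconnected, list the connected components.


(X, τ) is disconnected; components = [{29}, {27, 28, 30}].

Find clopen sets (U ∈ τ with X ∖ U ∈ τ):
  U = ∅, X ∖ U = {27, 28, 29, 30} — both open, so U is clopen.
  U = {29}, X ∖ U = {27, 28, 30} — both open, so U is clopen.
  U = {27, 28, 30}, X ∖ U = {29} — both open, so U is clopen.
  U = {27, 28, 29, 30}, X ∖ U = ∅ — both open, so U is clopen.
Nontrivial clopen(s) exist: e.g. {29}. So (X, τ) is disconnected.
Compute connected components by grouping points that agree on all clopens:
  component: {29}
  component: {27, 28, 30}


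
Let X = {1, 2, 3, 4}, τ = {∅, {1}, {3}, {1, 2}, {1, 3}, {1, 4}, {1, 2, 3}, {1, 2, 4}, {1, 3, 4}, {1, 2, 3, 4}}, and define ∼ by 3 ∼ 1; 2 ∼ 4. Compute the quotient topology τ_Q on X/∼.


X/∼ = {[1=3], [2=4]}; |τ_Q| = 3.

Equivalence classes: [1=3], [2=4].
Quotient map π: X → X/∼ sends 1 ↦ [1=3], 2 ↦ [2=4], 3 ↦ [1=3], 4 ↦ [2=4].
For each subset V ⊆ X/∼, compute π^{-1}(V) ⊆ X and check whether π^{-1}(V) ∈ τ. V is open in τ_Q iff π^{-1}(V) ∈ τ.
  V = {}: π^{-1}(V) = ∅ ∈ τ ✓.
  V = {[1=3]}: π^{-1}(V) = {1, 3} ∈ τ ✓.
  V = {[2=4]}: π^{-1}(V) = {2, 4} ∉ τ ✗.
  V = {[1=3], [2=4]}: π^{-1}(V) = {1, 2, 3, 4} ∈ τ ✓.
Open sets in the quotient: τ_Q = {{}, {[1=3]}, {[1=3], [2=4]}} (3 elements).


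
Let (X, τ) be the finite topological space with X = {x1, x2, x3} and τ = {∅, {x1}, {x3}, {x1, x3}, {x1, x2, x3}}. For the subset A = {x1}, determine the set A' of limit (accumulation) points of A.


A' = {x2}

For each x ∈ X, list the open sets U ∈ τ with x ∈ U, then check whether U ∩ (A ∖ {x}) ≠ ∅ for every such U.
  x = x1: open {x1} ∋ x has {x1} ∩ (A ∖ {x1}) = ∅, so x is NOT a limit point.
  x = x2: opens ∋ x are {x1, x2, x3}; each meets A ∖ {x2}, so x IS a limit point.
  x = x3: open {x3} ∋ x has {x3} ∩ (A ∖ {x3}) = ∅, so x is NOT a limit point.
Collecting: A' = {x2}.


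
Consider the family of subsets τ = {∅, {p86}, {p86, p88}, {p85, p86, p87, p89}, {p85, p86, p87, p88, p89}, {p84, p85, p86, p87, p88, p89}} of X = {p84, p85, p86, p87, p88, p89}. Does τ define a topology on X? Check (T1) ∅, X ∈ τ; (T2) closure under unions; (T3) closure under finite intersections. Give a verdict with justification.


τ IS a topology on X.

Axiom (T1): ∅ ∈ τ? Yes; X ∈ τ? Yes.
Axiom (T2/T3): check pairwise unions and intersections of members of τ.
All pairwise intersections and unions checked — each lies in τ. Therefore τ satisfies (T1), (T2), (T3): it IS a topology on X.


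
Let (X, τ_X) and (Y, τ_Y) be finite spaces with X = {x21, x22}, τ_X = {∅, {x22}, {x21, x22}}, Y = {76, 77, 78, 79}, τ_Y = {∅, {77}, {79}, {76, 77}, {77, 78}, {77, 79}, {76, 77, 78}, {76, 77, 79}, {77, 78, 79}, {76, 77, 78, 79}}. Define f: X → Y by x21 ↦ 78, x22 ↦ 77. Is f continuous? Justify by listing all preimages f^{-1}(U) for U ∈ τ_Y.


f IS continuous.

Compute f^{-1}(U) for each U ∈ τ_Y:
  U = ∅: f^{-1}(U) = ∅ ∈ τ_X ✓.
  U = {77}: f^{-1}(U) = {x22} ∈ τ_X ✓.
  U = {79}: f^{-1}(U) = ∅ ∈ τ_X ✓.
  U = {76, 77}: f^{-1}(U) = {x22} ∈ τ_X ✓.
  U = {77, 78}: f^{-1}(U) = {x21, x22} ∈ τ_X ✓.
  U = {77, 79}: f^{-1}(U) = {x22} ∈ τ_X ✓.
  U = {76, 77, 78}: f^{-1}(U) = {x21, x22} ∈ τ_X ✓.
  U = {76, 77, 79}: f^{-1}(U) = {x22} ∈ τ_X ✓.
  U = {77, 78, 79}: f^{-1}(U) = {x21, x22} ∈ τ_X ✓.
  U = {76, 77, 78, 79}: f^{-1}(U) = {x21, x22} ∈ τ_X ✓.
Every preimage lies in τ_X, so f IS continuous.


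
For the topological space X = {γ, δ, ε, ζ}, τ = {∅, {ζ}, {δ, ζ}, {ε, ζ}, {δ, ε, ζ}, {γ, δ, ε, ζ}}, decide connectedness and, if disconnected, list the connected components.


(X, τ) is connected.

Find clopen sets (U ∈ τ with X ∖ U ∈ τ):
  U = ∅, X ∖ U = {γ, δ, ε, ζ} — both open, so U is clopen.
  U = {γ, δ, ε, ζ}, X ∖ U = ∅ — both open, so U is clopen.
Only trivial clopens (∅ and X) exist, so (X, τ) is connected.
Compute connected components by grouping points that agree on all clopens:
  component: {γ, δ, ε, ζ}


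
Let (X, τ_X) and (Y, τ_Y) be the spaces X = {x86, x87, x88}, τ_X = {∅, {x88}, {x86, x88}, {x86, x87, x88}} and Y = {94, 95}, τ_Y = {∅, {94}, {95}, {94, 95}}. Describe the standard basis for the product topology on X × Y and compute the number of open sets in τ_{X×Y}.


Basis B = {∅ × ∅, {x88} × {94}, {x88} × {95}, {x86, x88} × {94}, {x86, x88} × {95}, {x88} × {94, 95}, {x86, x87, x88} × {94}, {x86, x87, x88} × {95}, {x86, x88} × {94, 95}, {x86, x87, x88} × {94, 95}}; |τ_{X×Y}| = 16.

Enumerate products U × V with U ∈ τ_X, V ∈ τ_Y (deduplicated):
  ∅ × ∅ = {} (∅)
  {x88} × {94} = {(x88,94)}
  {x88} × {95} = {(x88,95)}
  {x86, x88} × {94} = {(x86,94), (x88,94)}
  {x86, x88} × {95} = {(x86,95), (x88,95)}
  {x88} × {94, 95} = {(x88,94), (x88,95)}
  {x86, x87, x88} × {94} = {(x86,94), (x87,94), (x88,94)}
  {x86, x87, x88} × {95} = {(x86,95), (x87,95), (x88,95)}
  {x86, x88} × {94, 95} = {(x86,94), (x86,95), (x88,94), (x88,95)}
  {x86, x87, x88} × {94, 95} = {(x86,94), (x86,95), (x87,94), (x87,95), (x88,94), (x88,95)}
These 10 distinct sets form the basis B.
Close under arbitrary unions to get τ_{X×Y}; counting gives |τ_{X×Y}| = 16.


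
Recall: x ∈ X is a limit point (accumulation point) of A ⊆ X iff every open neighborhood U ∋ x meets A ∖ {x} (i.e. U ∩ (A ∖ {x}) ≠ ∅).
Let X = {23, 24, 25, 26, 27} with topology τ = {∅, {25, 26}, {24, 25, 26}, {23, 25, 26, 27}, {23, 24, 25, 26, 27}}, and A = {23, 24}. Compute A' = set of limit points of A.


A' = {27}

For each x ∈ X, list the open sets U ∈ τ with x ∈ U, then check whether U ∩ (A ∖ {x}) ≠ ∅ for every such U.
  x = 23: open {23, 25, 26, 27} ∋ x has {23, 25, 26, 27} ∩ (A ∖ {23}) = ∅, so x is NOT a limit point.
  x = 24: open {24, 25, 26} ∋ x has {24, 25, 26} ∩ (A ∖ {24}) = ∅, so x is NOT a limit point.
  x = 25: open {25, 26} ∋ x has {25, 26} ∩ (A ∖ {25}) = ∅, so x is NOT a limit point.
  x = 26: open {25, 26} ∋ x has {25, 26} ∩ (A ∖ {26}) = ∅, so x is NOT a limit point.
  x = 27: opens ∋ x are {23, 25, 26, 27}, {23, 24, 25, 26, 27}; each meets A ∖ {27}, so x IS a limit point.
Collecting: A' = {27}.


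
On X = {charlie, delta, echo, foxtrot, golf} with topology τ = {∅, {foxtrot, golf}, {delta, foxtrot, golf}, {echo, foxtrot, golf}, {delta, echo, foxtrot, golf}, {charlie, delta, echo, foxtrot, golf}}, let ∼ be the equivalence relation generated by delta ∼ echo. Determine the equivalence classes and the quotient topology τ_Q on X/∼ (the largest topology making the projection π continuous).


X/∼ = {[charlie], [delta=echo], [foxtrot], [golf]}; |τ_Q| = 4.

Equivalence classes: [charlie], [delta=echo], [foxtrot], [golf].
Quotient map π: X → X/∼ sends charlie ↦ [charlie], delta ↦ [delta=echo], echo ↦ [delta=echo], foxtrot ↦ [foxtrot], golf ↦ [golf].
For each subset V ⊆ X/∼, compute π^{-1}(V) ⊆ X and check whether π^{-1}(V) ∈ τ. V is open in τ_Q iff π^{-1}(V) ∈ τ.
  V = {}: π^{-1}(V) = ∅ ∈ τ ✓.
  V = {[charlie]}: π^{-1}(V) = {charlie} ∉ τ ✗.
  V = {[delta=echo]}: π^{-1}(V) = {delta, echo} ∉ τ ✗.
  V = {[charlie], [delta=echo]}: π^{-1}(V) = {charlie, delta, echo} ∉ τ ✗.
  V = {[foxtrot]}: π^{-1}(V) = {foxtrot} ∉ τ ✗.
  V = {[charlie], [foxtrot]}: π^{-1}(V) = {charlie, foxtrot} ∉ τ ✗.
  V = {[delta=echo], [foxtrot]}: π^{-1}(V) = {delta, echo, foxtrot} ∉ τ ✗.
  V = {[charlie], [delta=echo], [foxtrot]}: π^{-1}(V) = {charlie, delta, echo, foxtrot} ∉ τ ✗.
  V = {[golf]}: π^{-1}(V) = {golf} ∉ τ ✗.
  V = {[charlie], [golf]}: π^{-1}(V) = {charlie, golf} ∉ τ ✗.
  V = {[delta=echo], [golf]}: π^{-1}(V) = {delta, echo, golf} ∉ τ ✗.
  V = {[charlie], [delta=echo], [golf]}: π^{-1}(V) = {charlie, delta, echo, golf} ∉ τ ✗.
  V = {[foxtrot], [golf]}: π^{-1}(V) = {foxtrot, golf} ∈ τ ✓.
  V = {[charlie], [foxtrot], [golf]}: π^{-1}(V) = {charlie, foxtrot, golf} ∉ τ ✗.
  V = {[delta=echo], [foxtrot], [golf]}: π^{-1}(V) = {delta, echo, foxtrot, golf} ∈ τ ✓.
  V = {[charlie], [delta=echo], [foxtrot], [golf]}: π^{-1}(V) = {charlie, delta, echo, foxtrot, golf} ∈ τ ✓.
Open sets in the quotient: τ_Q = {{}, {[foxtrot], [golf]}, {[delta=echo], [foxtrot], [golf]}, {[charlie], [delta=echo], [foxtrot], [golf]}} (4 elements).


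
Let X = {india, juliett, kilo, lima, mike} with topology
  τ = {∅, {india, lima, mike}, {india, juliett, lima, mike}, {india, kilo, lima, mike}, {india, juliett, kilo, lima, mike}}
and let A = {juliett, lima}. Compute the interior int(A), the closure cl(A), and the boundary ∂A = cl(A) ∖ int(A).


int(A) = ∅, cl(A) = {india, juliett, kilo, lima, mike}, ∂A = {india, juliett, kilo, lima, mike}.

Closed sets in (X, τ) are complements of opens:
  closed(X, τ) = {∅, {juliett}, {kilo}, {juliett, kilo}, {india, juliett, kilo, lima, mike}}.
int(A) = ⋃ {U ∈ τ : U ⊆ A}. Opens contained in A: ∅.
Taking the union of these: int(A) = ∅.
cl(A) = ⋂ {C closed : A ⊆ C}. Closed sets containing A: {india, juliett, kilo, lima, mike}.
Intersecting these: cl(A) = {india, juliett, kilo, lima, mike}.
∂A = cl(A) ∖ int(A) = {india, juliett, kilo, lima, mike} ∖ ∅ = {india, juliett, kilo, lima, mike}.


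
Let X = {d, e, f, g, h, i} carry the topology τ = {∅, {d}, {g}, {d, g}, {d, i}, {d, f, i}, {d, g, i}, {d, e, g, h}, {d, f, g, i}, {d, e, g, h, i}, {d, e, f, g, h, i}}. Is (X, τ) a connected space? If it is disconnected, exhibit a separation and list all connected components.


(X, τ) is connected.

Find clopen sets (U ∈ τ with X ∖ U ∈ τ):
  U = ∅, X ∖ U = {d, e, f, g, h, i} — both open, so U is clopen.
  U = {d, e, f, g, h, i}, X ∖ U = ∅ — both open, so U is clopen.
Only trivial clopens (∅ and X) exist, so (X, τ) is connected.
Compute connected components by grouping points that agree on all clopens:
  component: {d, e, f, g, h, i}


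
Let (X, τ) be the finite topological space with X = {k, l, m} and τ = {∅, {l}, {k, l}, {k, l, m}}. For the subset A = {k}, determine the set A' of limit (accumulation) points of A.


A' = {m}

For each x ∈ X, list the open sets U ∈ τ with x ∈ U, then check whether U ∩ (A ∖ {x}) ≠ ∅ for every such U.
  x = k: open {k, l} ∋ x has {k, l} ∩ (A ∖ {k}) = ∅, so x is NOT a limit point.
  x = l: open {l} ∋ x has {l} ∩ (A ∖ {l}) = ∅, so x is NOT a limit point.
  x = m: opens ∋ x are {k, l, m}; each meets A ∖ {m}, so x IS a limit point.
Collecting: A' = {m}.


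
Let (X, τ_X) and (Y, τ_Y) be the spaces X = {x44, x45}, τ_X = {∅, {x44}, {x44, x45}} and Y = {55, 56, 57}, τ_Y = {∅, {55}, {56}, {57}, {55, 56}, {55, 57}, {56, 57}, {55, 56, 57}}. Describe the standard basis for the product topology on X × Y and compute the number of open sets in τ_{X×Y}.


Basis B = {∅ × ∅, {x44} × {55}, {x44} × {56}, {x44} × {57}, {x44} × {55, 56}, {x44} × {55, 57}, {x44, x45} × {55}, {x44} × {56, 57}, {x44, x45} × {56}, {x44, x45} × {57}, {x44} × {55, 56, 57}, {x44, x45} × {55, 56}, {x44, x45} × {55, 57}, {x44, x45} × {56, 57}, {x44, x45} × {55, 56, 57}}; |τ_{X×Y}| = 27.

Enumerate products U × V with U ∈ τ_X, V ∈ τ_Y (deduplicated):
  ∅ × ∅ = {} (∅)
  {x44} × {55} = {(x44,55)}
  {x44} × {56} = {(x44,56)}
  {x44} × {57} = {(x44,57)}
  {x44} × {55, 56} = {(x44,55), (x44,56)}
  {x44} × {55, 57} = {(x44,55), (x44,57)}
  {x44, x45} × {55} = {(x44,55), (x45,55)}
  {x44} × {56, 57} = {(x44,56), (x44,57)}
  {x44, x45} × {56} = {(x44,56), (x45,56)}
  {x44, x45} × {57} = {(x44,57), (x45,57)}
  {x44} × {55, 56, 57} = {(x44,55), (x44,56), (x44,57)}
  {x44, x45} × {55, 56} = {(x44,55), (x44,56), (x45,55), (x45,56)}
  {x44, x45} × {55, 57} = {(x44,55), (x44,57), (x45,55), (x45,57)}
  {x44, x45} × {56, 57} = {(x44,56), (x44,57), (x45,56), (x45,57)}
  {x44, x45} × {55, 56, 57} = {(x44,55), (x44,56), (x44,57), (x45,55), (x45,56), (x45,57)}
These 15 distinct sets form the basis B.
Close under arbitrary unions to get τ_{X×Y}; counting gives |τ_{X×Y}| = 27.
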